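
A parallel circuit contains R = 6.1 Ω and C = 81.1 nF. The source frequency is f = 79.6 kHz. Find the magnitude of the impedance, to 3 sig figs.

5.92 Ω

ω = 2πf = 500100 rad/s
X_C = 1/(ωC) = 24.7 Ω
Parallel: admittances add. Y = 1/R + jωC
Y = (0.164 + j0.0406) S
|Y| = 0.169 S → |Z| = 1/|Y| = 5.92 Ω, ∠Z = −∠Y = -13.9°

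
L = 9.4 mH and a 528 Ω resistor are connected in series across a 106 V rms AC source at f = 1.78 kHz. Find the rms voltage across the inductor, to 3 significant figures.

ω = 2πf = 11180 rad/s
X_L = ωL = 105 Ω
Z = 528 + j105 Ω
|Z| = √(528² + 105²) = 538 Ω
I = V/|Z| = 197 mA
V_L = I·|Z_L| = 0.197 × 105 = 20.7 V

20.7 V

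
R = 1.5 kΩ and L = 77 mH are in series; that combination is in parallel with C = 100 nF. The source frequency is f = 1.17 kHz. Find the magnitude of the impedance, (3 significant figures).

1280 Ω

ω = 2πf = 7351 rad/s
X_L = ωL = 566 Ω
X_C = 1/(ωC) = 1360 Ω
Branch 1 (R+jX_L): Z₁ = 1500 + j566 Ω, |Z₁| = 1600 Ω
Branch 2 (−jX_C): Z₂ = −j1360 Ω
Parallel: Z = Z₁Z₂/(Z₁+Z₂), |Z| = 1280 Ω, ∠Z = -41.4°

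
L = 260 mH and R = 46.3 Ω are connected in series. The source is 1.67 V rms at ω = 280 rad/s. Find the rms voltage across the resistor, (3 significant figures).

0.896 V

X_L = ωL = 72.8 Ω
Z = 46.3 + j72.8 Ω
|Z| = √(46.3² + 72.8²) = 86.3 Ω
I = V/|Z| = 19.4 mA
V_R = I·|Z_R| = 0.0194 × 46.3 = 0.896 V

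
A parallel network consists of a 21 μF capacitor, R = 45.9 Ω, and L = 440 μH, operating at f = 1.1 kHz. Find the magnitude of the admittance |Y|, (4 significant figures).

ω = 2πf = 6912 rad/s
X_L = ωL = 3.041 Ω
X_C = 1/(ωC) = 6.890 Ω
Parallel: admittances add. Y = 1/R + 1/(jωL) + jωC
Y = (0.02179 − j0.1837) S
|Y| = 0.1850 S → |Z| = 1/|Y| = 5.406 Ω, ∠Z = −∠Y = 83.24°

185.0 mS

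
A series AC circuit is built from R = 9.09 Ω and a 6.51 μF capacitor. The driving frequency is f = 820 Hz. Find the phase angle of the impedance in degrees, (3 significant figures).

ω = 2πf = 5152 rad/s
X_C = 1/(ωC) = 29.8 Ω
Z = 9.09 − j29.8 Ω
|Z| = √(9.09² + 29.8²) = 31.2 Ω
∠Z = arctan(-29.8/9.09) = -73.0°

-73.0°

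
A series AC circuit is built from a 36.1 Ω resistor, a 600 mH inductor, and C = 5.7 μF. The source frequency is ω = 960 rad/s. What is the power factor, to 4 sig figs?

0.09141

X_L = ωL = 576.0 Ω
X_C = 1/(ωC) = 182.7 Ω
Net reactance X = X_L − X_C = 393.3 Ω
Z = 36.10 + j393.3 Ω
|Z| = √(36.10² + 393.3²) = 394.9 Ω
∠Z = arctan(393.3/36.10) = 84.76°
cos φ = cos(84.76°) = 0.09141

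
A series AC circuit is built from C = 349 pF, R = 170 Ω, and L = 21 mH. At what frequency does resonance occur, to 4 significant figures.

58.79 kHz

ω₀ = 1/√(LC) = 1/√(0.021 × 3.49e-10) = 369400 rad/s
f₀ = ω₀/(2π) = 58.79 kHz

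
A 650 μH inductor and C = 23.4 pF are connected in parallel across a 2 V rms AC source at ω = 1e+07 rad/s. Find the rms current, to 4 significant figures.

X_L = ωL = 6500 Ω
X_C = 1/(ωC) = 4274 Ω
Parallel: admittances add. Y = 1/(jωL) + jωC
Y = (0 + j8.015e-05) S
|Y| = 8.015e-05 S → |Z| = 1/|Y| = 12480 Ω, ∠Z = −∠Y = -90.00°
I = V/|Z| = 2/12480 = 160.3 μA

160.3 μA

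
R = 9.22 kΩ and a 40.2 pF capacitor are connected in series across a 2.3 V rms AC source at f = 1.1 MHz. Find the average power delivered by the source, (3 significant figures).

ω = 2πf = 6.912e+06 rad/s
X_C = 1/(ωC) = 3600 Ω
Z = 9220 − j3600 Ω
|Z| = √(9220² + 3600²) = 9900 Ω
∠Z = arctan(-3600/9220) = -21.3°
I = V/|Z| = 232 μA
P = VI cos φ = 2.3 × 0.000232 × cos(-21.3°) = 498 μW

498 μW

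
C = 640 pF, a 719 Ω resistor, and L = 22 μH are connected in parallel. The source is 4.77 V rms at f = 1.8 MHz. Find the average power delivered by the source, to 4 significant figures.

ω = 2πf = 1.131e+07 rad/s
X_L = ωL = 248.8 Ω
X_C = 1/(ωC) = 138.2 Ω
Parallel: admittances add. Y = 1/R + 1/(jωL) + jωC
Y = (0.001391 + j0.003219) S
|Y| = 0.003507 S → |Z| = 1/|Y| = 285.2 Ω, ∠Z = −∠Y = -66.63°
I = V/|Z| = 16.73 mA
P = VI cos φ = 4.77 × 0.01673 × cos(-66.63°) = 31.65 mW

31.65 mW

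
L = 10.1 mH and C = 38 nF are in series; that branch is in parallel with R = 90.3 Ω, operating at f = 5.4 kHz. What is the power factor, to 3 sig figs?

0.979

ω = 2πf = 33930 rad/s
X_L = ωL = 343 Ω
X_C = 1/(ωC) = 776 Ω
Branch 1: Z₁ = R = 90.3 Ω
Branch 2 (series LC): Z₂ = j(X_L − X_C) = −j433 Ω
Parallel: Z = Z₁Z₂/(Z₁+Z₂), |Z| = 88.4 Ω, ∠Z = -11.8°
cos φ = cos(-11.8°) = 0.979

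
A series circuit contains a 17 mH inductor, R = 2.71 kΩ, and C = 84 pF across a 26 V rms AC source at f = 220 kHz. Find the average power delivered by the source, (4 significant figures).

ω = 2πf = 1.382e+06 rad/s
X_L = ωL = 23500 Ω
X_C = 1/(ωC) = 8612 Ω
Net reactance X = X_L − X_C = 14890 Ω
Z = 2710 + j14890 Ω
|Z| = √(2710² + 14890²) = 15130 Ω
∠Z = arctan(14890/2710) = 79.68°
I = V/|Z| = 1.718 mA
P = VI cos φ = 26 × 0.001718 × cos(79.68°) = 8.001 mW

8.001 mW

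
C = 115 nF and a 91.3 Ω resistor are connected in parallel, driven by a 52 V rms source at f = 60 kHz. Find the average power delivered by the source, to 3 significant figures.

ω = 2πf = 377000 rad/s
X_C = 1/(ωC) = 23.1 Ω
Parallel: admittances add. Y = 1/R + jωC
Y = (0.0110 + j0.0434) S
|Y| = 0.0447 S → |Z| = 1/|Y| = 22.4 Ω, ∠Z = −∠Y = -75.8°
I = V/|Z| = 2.33 A
P = VI cos φ = 52 × 2.33 × cos(-75.8°) = 29.6 W

29.6 W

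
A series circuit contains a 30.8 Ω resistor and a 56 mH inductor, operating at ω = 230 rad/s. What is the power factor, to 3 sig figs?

X_L = ωL = 12.9 Ω
Z = 30.8 + j12.9 Ω
|Z| = √(30.8² + 12.9²) = 33.4 Ω
∠Z = arctan(12.9/30.8) = 22.7°
cos φ = cos(22.7°) = 0.923

0.923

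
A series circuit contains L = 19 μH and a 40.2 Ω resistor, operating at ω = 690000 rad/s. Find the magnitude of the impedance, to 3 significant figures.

X_L = ωL = 13.1 Ω
Z = 40.2 + j13.1 Ω
|Z| = √(40.2² + 13.1²) = 42.3 Ω

42.3 Ω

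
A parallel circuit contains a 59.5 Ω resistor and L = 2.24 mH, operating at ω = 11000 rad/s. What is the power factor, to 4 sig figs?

0.3826

X_L = ωL = 24.64 Ω
Parallel: admittances add. Y = 1/R + 1/(jωL)
Y = (0.01681 − j0.04058) S
|Y| = 0.04393 S → |Z| = 1/|Y| = 22.77 Ω, ∠Z = −∠Y = 67.50°
cos φ = cos(67.50°) = 0.3826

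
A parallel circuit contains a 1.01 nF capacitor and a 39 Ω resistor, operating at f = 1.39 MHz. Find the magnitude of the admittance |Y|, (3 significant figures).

27.1 mS

ω = 2πf = 8.734e+06 rad/s
X_C = 1/(ωC) = 113 Ω
Parallel: admittances add. Y = 1/R + jωC
Y = (0.0256 + j0.00882) S
|Y| = 0.0271 S → |Z| = 1/|Y| = 36.9 Ω, ∠Z = −∠Y = -19.0°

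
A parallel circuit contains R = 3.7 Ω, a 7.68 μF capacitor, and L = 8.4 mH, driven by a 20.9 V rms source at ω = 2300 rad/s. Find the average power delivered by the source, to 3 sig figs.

118 W

X_L = ωL = 19.3 Ω
X_C = 1/(ωC) = 56.6 Ω
Parallel: admittances add. Y = 1/R + 1/(jωL) + jωC
Y = (0.270 − j0.0341) S
|Y| = 0.272 S → |Z| = 1/|Y| = 3.67 Ω, ∠Z = −∠Y = 7.19°
I = V/|Z| = 5.69 A
P = VI cos φ = 20.9 × 5.69 × cos(7.19°) = 118 W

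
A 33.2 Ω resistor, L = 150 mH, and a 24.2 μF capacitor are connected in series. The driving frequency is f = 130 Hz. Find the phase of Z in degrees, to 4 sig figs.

ω = 2πf = 816.8 rad/s
X_L = ωL = 122.5 Ω
X_C = 1/(ωC) = 50.59 Ω
Net reactance X = X_L − X_C = 71.93 Ω
Z = 33.20 + j71.93 Ω
|Z| = √(33.20² + 71.93²) = 79.22 Ω
∠Z = arctan(71.93/33.20) = 65.22°

65.22°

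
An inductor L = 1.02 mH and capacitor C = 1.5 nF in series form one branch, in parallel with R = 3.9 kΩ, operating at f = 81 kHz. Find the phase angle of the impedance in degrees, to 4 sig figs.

-78.54°

ω = 2πf = 508900 rad/s
X_L = ωL = 519.1 Ω
X_C = 1/(ωC) = 1310 Ω
Branch 1: Z₁ = R = 3900 Ω
Branch 2 (series LC): Z₂ = j(X_L − X_C) = −j790.8 Ω
Parallel: Z = Z₁Z₂/(Z₁+Z₂), |Z| = 775.0 Ω, ∠Z = -78.54°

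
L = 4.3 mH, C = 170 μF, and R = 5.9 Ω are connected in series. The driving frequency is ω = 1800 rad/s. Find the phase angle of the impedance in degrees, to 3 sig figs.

37.2°

X_L = ωL = 7.74 Ω
X_C = 1/(ωC) = 3.27 Ω
Net reactance X = X_L − X_C = 4.47 Ω
Z = 5.90 + j4.47 Ω
|Z| = √(5.90² + 4.47²) = 7.40 Ω
∠Z = arctan(4.47/5.90) = 37.2°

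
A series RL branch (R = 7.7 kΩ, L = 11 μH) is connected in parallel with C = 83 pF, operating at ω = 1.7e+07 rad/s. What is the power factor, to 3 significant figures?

0.0918

X_L = ωL = 187 Ω
X_C = 1/(ωC) = 709 Ω
Branch 1 (R+jX_L): Z₁ = 7700 + j187 Ω, |Z₁| = 7700 Ω
Branch 2 (−jX_C): Z₂ = −j709 Ω
Parallel: Z = Z₁Z₂/(Z₁+Z₂), |Z| = 707 Ω, ∠Z = -84.7°
cos φ = cos(-84.7°) = 0.0918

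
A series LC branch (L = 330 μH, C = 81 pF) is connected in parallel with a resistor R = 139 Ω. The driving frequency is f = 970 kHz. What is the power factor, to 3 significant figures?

0.103

ω = 2πf = 6.095e+06 rad/s
X_L = ωL = 2010 Ω
X_C = 1/(ωC) = 2030 Ω
Branch 1: Z₁ = R = 139 Ω
Branch 2 (series LC): Z₂ = j(X_L − X_C) = −j14.4 Ω
Parallel: Z = Z₁Z₂/(Z₁+Z₂), |Z| = 14.3 Ω, ∠Z = -84.1°
cos φ = cos(-84.1°) = 0.103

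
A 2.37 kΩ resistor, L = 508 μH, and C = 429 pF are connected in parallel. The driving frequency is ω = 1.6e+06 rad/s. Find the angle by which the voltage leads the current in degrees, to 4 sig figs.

52.20°

X_L = ωL = 812.8 Ω
X_C = 1/(ωC) = 1457 Ω
Parallel: admittances add. Y = 1/R + 1/(jωL) + jωC
Y = (0.0004219 − j0.0005439) S
|Y| = 0.0006884 S → |Z| = 1/|Y| = 1453 Ω, ∠Z = −∠Y = 52.20°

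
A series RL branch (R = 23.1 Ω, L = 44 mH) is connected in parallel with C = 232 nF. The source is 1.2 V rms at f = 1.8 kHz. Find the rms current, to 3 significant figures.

751 μA

ω = 2πf = 11310 rad/s
X_L = ωL = 498 Ω
X_C = 1/(ωC) = 381 Ω
Branch 1 (R+jX_L): Z₁ = 23.1 + j498 Ω, |Z₁| = 498 Ω
Branch 2 (−jX_C): Z₂ = −j381 Ω
Parallel: Z = Z₁Z₂/(Z₁+Z₂), |Z| = 1600 Ω, ∠Z = -81.4°
I = V/|Z| = 1.2/1600 = 751 μA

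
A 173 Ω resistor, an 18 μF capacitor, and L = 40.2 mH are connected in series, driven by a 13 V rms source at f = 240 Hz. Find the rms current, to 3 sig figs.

ω = 2πf = 1508 rad/s
X_L = ωL = 60.6 Ω
X_C = 1/(ωC) = 36.8 Ω
Net reactance X = X_L − X_C = 23.8 Ω
Z = 173 + j23.8 Ω
|Z| = √(173² + 23.8²) = 175 Ω
I = V/|Z| = 13/175 = 74.4 mA

74.4 mA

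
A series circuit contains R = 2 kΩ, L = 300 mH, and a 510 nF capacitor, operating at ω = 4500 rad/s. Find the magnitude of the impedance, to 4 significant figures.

X_L = ωL = 1350 Ω
X_C = 1/(ωC) = 435.7 Ω
Net reactance X = X_L − X_C = 914.3 Ω
Z = 2000 + j914.3 Ω
|Z| = √(2000² + 914.3²) = 2199 Ω

2199 Ω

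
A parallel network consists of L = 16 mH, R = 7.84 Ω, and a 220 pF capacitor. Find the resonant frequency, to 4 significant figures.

ω₀ = 1/√(LC) = 1/√(0.016 × 2.2e-10) = 533000 rad/s
f₀ = ω₀/(2π) = 84.83 kHz

84.83 kHz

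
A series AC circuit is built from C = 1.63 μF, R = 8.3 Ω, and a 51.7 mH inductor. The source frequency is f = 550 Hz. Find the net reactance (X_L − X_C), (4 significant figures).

ω = 2πf = 3456 rad/s
X_L = ωL = 178.7 Ω
X_C = 1/(ωC) = 177.5 Ω
X = 178.7 − 177.5 = 1.133 Ω

1.133 Ω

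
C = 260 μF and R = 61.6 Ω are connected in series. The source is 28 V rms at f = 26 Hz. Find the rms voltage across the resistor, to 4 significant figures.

26.15 V

ω = 2πf = 163.4 rad/s
X_C = 1/(ωC) = 23.54 Ω
Z = 61.60 − j23.54 Ω
|Z| = √(61.60² + 23.54²) = 65.95 Ω
I = V/|Z| = 424.6 mA
V_R = I·|Z_R| = 0.4246 × 61.60 = 26.15 V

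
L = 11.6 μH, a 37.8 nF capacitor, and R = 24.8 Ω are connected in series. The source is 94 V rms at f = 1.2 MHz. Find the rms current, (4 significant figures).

ω = 2πf = 7.54e+06 rad/s
X_L = ωL = 87.46 Ω
X_C = 1/(ωC) = 3.509 Ω
Net reactance X = X_L − X_C = 83.95 Ω
Z = 24.80 + j83.95 Ω
|Z| = √(24.80² + 83.95²) = 87.54 Ω
I = V/|Z| = 94/87.54 = 1.074 A

1.074 A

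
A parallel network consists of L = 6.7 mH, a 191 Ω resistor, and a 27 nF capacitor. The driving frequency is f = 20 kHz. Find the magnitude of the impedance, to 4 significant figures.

176.0 Ω

ω = 2πf = 125700 rad/s
X_L = ωL = 841.9 Ω
X_C = 1/(ωC) = 294.7 Ω
Parallel: admittances add. Y = 1/R + 1/(jωL) + jωC
Y = (0.005236 + j0.002205) S
|Y| = 0.005681 S → |Z| = 1/|Y| = 176.0 Ω, ∠Z = −∠Y = -22.84°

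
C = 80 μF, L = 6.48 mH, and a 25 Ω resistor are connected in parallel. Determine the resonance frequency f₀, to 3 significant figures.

ω₀ = 1/√(LC) = 1/√(0.00648 × 8e-05) = 1389 rad/s
f₀ = ω₀/(2π) = 221 Hz

221 Hz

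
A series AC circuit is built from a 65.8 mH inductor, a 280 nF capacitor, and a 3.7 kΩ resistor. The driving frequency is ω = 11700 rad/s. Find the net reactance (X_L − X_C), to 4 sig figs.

464.6 Ω

X_L = ωL = 769.9 Ω
X_C = 1/(ωC) = 305.3 Ω
X = 769.9 − 305.3 = 464.6 Ω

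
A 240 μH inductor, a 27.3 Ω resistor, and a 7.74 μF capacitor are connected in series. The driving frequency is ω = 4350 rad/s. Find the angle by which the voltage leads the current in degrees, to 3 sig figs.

X_L = ωL = 1.04 Ω
X_C = 1/(ωC) = 29.7 Ω
Net reactance X = X_L − X_C = -28.7 Ω
Z = 27.3 − j28.7 Ω
|Z| = √(27.3² + 28.7²) = 39.6 Ω
∠Z = arctan(-28.7/27.3) = -46.4°

-46.4°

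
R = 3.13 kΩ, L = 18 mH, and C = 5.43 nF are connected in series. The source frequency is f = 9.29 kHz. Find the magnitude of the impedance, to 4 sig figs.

ω = 2πf = 58370 rad/s
X_L = ωL = 1051 Ω
X_C = 1/(ωC) = 3155 Ω
Net reactance X = X_L − X_C = -2104 Ω
Z = 3130 − j2104 Ω
|Z| = √(3130² + 2104²) = 3772 Ω

3772 Ω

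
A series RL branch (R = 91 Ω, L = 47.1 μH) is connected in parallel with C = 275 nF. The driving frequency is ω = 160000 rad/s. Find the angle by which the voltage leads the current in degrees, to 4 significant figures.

X_L = ωL = 7.536 Ω
X_C = 1/(ωC) = 22.73 Ω
Branch 1 (R+jX_L): Z₁ = 91.00 + j7.536 Ω, |Z₁| = 91.31 Ω
Branch 2 (−jX_C): Z₂ = −j22.73 Ω
Parallel: Z = Z₁Z₂/(Z₁+Z₂), |Z| = 22.49 Ω, ∠Z = -75.79°

-75.79°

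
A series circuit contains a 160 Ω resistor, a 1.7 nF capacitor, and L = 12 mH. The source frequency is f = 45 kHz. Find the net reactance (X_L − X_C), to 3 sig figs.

1310 Ω

ω = 2πf = 282700 rad/s
X_L = ωL = 3390 Ω
X_C = 1/(ωC) = 2080 Ω
X = 3390 − 2080 = 1310 Ω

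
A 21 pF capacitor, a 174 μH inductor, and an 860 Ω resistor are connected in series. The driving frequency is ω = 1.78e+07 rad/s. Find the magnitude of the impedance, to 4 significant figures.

X_L = ωL = 3097 Ω
X_C = 1/(ωC) = 2675 Ω
Net reactance X = X_L − X_C = 422.0 Ω
Z = 860.0 + j422.0 Ω
|Z| = √(860.0² + 422.0²) = 957.9 Ω

957.9 Ω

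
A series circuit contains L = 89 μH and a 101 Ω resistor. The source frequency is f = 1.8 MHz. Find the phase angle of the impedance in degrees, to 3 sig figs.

84.3°

ω = 2πf = 1.131e+07 rad/s
X_L = ωL = 1010 Ω
Z = 101 + j1010 Ω
|Z| = √(101² + 1010²) = 1010 Ω
∠Z = arctan(1010/101) = 84.3°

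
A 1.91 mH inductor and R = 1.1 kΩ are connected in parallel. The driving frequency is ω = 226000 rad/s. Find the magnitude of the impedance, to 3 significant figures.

402 Ω

X_L = ωL = 432 Ω
Parallel: admittances add. Y = 1/R + 1/(jωL)
Y = (0.000909 − j0.00232) S
|Y| = 0.00249 S → |Z| = 1/|Y| = 402 Ω, ∠Z = −∠Y = 68.6°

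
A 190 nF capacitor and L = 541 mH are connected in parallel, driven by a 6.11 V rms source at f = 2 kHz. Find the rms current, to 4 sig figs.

ω = 2πf = 12570 rad/s
X_L = ωL = 6798 Ω
X_C = 1/(ωC) = 418.8 Ω
Parallel: admittances add. Y = 1/(jωL) + jωC
Y = (0 + j0.002241) S
|Y| = 0.002241 S → |Z| = 1/|Y| = 446.3 Ω, ∠Z = −∠Y = -90.00°
I = V/|Z| = 6.11/446.3 = 13.69 mA

13.69 mA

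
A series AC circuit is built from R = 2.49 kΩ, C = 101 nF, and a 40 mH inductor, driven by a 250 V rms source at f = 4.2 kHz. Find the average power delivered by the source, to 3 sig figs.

ω = 2πf = 26390 rad/s
X_L = ωL = 1060 Ω
X_C = 1/(ωC) = 375 Ω
Net reactance X = X_L − X_C = 680 Ω
Z = 2490 + j680 Ω
|Z| = √(2490² + 680²) = 2580 Ω
∠Z = arctan(680/2490) = 15.3°
I = V/|Z| = 96.9 mA
P = VI cos φ = 250 × 0.0969 × cos(15.3°) = 23.4 W

23.4 W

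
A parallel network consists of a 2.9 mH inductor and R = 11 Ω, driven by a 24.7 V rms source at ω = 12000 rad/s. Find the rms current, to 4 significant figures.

X_L = ωL = 34.80 Ω
Parallel: admittances add. Y = 1/R + 1/(jωL)
Y = (0.09091 − j0.02874) S
|Y| = 0.09534 S → |Z| = 1/|Y| = 10.49 Ω, ∠Z = −∠Y = 17.54°
I = V/|Z| = 24.7/10.49 = 2.355 A

2.355 A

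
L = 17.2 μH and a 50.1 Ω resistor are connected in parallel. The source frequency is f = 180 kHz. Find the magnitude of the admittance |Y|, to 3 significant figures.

ω = 2πf = 1.131e+06 rad/s
X_L = ωL = 19.5 Ω
Parallel: admittances add. Y = 1/R + 1/(jωL)
Y = (0.0200 − j0.0514) S
|Y| = 0.0551 S → |Z| = 1/|Y| = 18.1 Ω, ∠Z = −∠Y = 68.8°

55.1 mS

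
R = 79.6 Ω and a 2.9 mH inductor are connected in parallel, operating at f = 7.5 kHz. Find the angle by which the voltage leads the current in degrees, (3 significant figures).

ω = 2πf = 47120 rad/s
X_L = ωL = 137 Ω
Parallel: admittances add. Y = 1/R + 1/(jωL)
Y = (0.0126 − j0.00732) S
|Y| = 0.0145 S → |Z| = 1/|Y| = 68.8 Ω, ∠Z = −∠Y = 30.2°

30.2°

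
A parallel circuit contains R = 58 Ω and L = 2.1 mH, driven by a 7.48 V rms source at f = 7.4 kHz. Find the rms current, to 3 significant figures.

150 mA

ω = 2πf = 46500 rad/s
X_L = ωL = 97.6 Ω
Parallel: admittances add. Y = 1/R + 1/(jωL)
Y = (0.0172 − j0.0102) S
|Y| = 0.0201 S → |Z| = 1/|Y| = 49.9 Ω, ∠Z = −∠Y = 30.7°
I = V/|Z| = 7.48/49.9 = 150 mA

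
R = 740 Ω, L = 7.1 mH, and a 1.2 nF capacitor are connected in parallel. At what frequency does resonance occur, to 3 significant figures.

54.5 kHz

ω₀ = 1/√(LC) = 1/√(0.0071 × 1.2e-09) = 342600 rad/s
f₀ = ω₀/(2π) = 54.5 kHz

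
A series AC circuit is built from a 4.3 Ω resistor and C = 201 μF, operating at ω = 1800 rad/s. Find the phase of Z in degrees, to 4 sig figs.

X_C = 1/(ωC) = 2.764 Ω
Z = 4.300 − j2.764 Ω
|Z| = √(4.300² + 2.764²) = 5.112 Ω
∠Z = arctan(-2.764/4.300) = -32.73°

-32.73°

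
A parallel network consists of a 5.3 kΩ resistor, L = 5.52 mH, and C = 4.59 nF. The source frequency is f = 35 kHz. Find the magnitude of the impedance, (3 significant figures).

ω = 2πf = 219900 rad/s
X_L = ωL = 1210 Ω
X_C = 1/(ωC) = 991 Ω
Parallel: admittances add. Y = 1/R + 1/(jωL) + jωC
Y = (0.000189 + j0.000186) S
|Y| = 0.000265 S → |Z| = 1/|Y| = 3780 Ω, ∠Z = −∠Y = -44.5°

3780 Ω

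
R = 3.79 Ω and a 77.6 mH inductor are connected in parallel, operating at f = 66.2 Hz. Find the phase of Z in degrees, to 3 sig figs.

6.70°

ω = 2πf = 415.9 rad/s
X_L = ωL = 32.3 Ω
Parallel: admittances add. Y = 1/R + 1/(jωL)
Y = (0.264 − j0.0310) S
|Y| = 0.266 S → |Z| = 1/|Y| = 3.76 Ω, ∠Z = −∠Y = 6.70°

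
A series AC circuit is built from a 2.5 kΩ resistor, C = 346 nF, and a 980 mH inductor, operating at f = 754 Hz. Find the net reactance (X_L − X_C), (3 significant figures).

ω = 2πf = 4738 rad/s
X_L = ωL = 4640 Ω
X_C = 1/(ωC) = 610 Ω
X = 4640 − 610 = 4030 Ω

4030 Ω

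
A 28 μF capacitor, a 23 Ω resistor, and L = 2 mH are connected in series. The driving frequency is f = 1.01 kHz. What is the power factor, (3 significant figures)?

0.956

ω = 2πf = 6346 rad/s
X_L = ωL = 12.7 Ω
X_C = 1/(ωC) = 5.63 Ω
Net reactance X = X_L − X_C = 7.06 Ω
Z = 23.0 + j7.06 Ω
|Z| = √(23.0² + 7.06²) = 24.1 Ω
∠Z = arctan(7.06/23.0) = 17.1°
cos φ = cos(17.1°) = 0.956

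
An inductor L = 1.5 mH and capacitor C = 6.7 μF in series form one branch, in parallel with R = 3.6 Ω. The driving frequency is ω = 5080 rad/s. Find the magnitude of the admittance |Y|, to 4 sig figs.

X_L = ωL = 7.620 Ω
X_C = 1/(ωC) = 29.38 Ω
Branch 1: Z₁ = R = 3.600 Ω
Branch 2 (series LC): Z₂ = j(X_L − X_C) = −j21.76 Ω
Parallel: Z = Z₁Z₂/(Z₁+Z₂), |Z| = 3.552 Ω, ∠Z = -9.394°
|Y| = 1/|Z| = 281.6 mS

281.6 mS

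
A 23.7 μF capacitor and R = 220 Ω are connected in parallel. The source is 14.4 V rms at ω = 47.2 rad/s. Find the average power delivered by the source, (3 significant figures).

X_C = 1/(ωC) = 894 Ω
Parallel: admittances add. Y = 1/R + jωC
Y = (0.00455 + j0.00112) S
|Y| = 0.00468 S → |Z| = 1/|Y| = 214 Ω, ∠Z = −∠Y = -13.8°
I = V/|Z| = 67.4 mA
P = VI cos φ = 14.4 × 0.0674 × cos(-13.8°) = 943 mW

943 mW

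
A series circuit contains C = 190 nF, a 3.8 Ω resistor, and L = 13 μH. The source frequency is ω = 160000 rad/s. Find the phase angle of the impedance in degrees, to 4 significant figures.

X_L = ωL = 2.080 Ω
X_C = 1/(ωC) = 32.89 Ω
Net reactance X = X_L − X_C = -30.81 Ω
Z = 3.800 − j30.81 Ω
|Z| = √(3.800² + 30.81²) = 31.05 Ω
∠Z = arctan(-30.81/3.800) = -82.97°

-82.97°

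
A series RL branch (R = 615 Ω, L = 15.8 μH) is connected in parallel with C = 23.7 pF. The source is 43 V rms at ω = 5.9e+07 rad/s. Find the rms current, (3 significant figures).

35.1 mA

X_L = ωL = 932 Ω
X_C = 1/(ωC) = 715 Ω
Branch 1 (R+jX_L): Z₁ = 615 + j932 Ω, |Z₁| = 1120 Ω
Branch 2 (−jX_C): Z₂ = −j715 Ω
Parallel: Z = Z₁Z₂/(Z₁+Z₂), |Z| = 1220 Ω, ∠Z = -52.9°
I = V/|Z| = 43/1220 = 35.1 mA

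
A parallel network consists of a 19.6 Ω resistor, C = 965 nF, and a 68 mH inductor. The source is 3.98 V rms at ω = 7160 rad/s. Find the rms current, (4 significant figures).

204.0 mA

X_L = ωL = 486.9 Ω
X_C = 1/(ωC) = 144.7 Ω
Parallel: admittances add. Y = 1/R + 1/(jωL) + jωC
Y = (0.05102 + j0.004856) S
|Y| = 0.05125 S → |Z| = 1/|Y| = 19.51 Ω, ∠Z = −∠Y = -5.436°
I = V/|Z| = 3.98/19.51 = 204.0 mA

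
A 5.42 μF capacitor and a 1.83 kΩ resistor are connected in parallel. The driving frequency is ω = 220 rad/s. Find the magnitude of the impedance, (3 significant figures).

X_C = 1/(ωC) = 839 Ω
Parallel: admittances add. Y = 1/R + jωC
Y = (0.000546 + j0.00119) S
|Y| = 0.00131 S → |Z| = 1/|Y| = 762 Ω, ∠Z = −∠Y = -65.4°

762 Ω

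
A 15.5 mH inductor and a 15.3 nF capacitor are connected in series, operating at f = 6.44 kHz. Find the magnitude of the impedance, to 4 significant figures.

ω = 2πf = 40460 rad/s
X_L = ωL = 627.2 Ω
X_C = 1/(ωC) = 1615 Ω
Net reactance X = X_L − X_C = -988.1 Ω
Z = − j988.1 Ω
|Z| = √(0² + 988.1²) = 988.1 Ω

988.1 Ω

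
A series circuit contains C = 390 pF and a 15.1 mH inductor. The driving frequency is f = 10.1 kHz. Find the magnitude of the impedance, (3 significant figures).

ω = 2πf = 63460 rad/s
X_L = ωL = 958 Ω
X_C = 1/(ωC) = 40400 Ω
Net reactance X = X_L − X_C = -39400 Ω
Z = − j39400 Ω
|Z| = √(0² + 39400²) = 39400 Ω

39400 Ω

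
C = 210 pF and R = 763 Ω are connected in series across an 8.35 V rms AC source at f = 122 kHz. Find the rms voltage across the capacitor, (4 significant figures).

8.288 V

ω = 2πf = 766500 rad/s
X_C = 1/(ωC) = 6212 Ω
Z = 763.0 − j6212 Ω
|Z| = √(763.0² + 6212²) = 6259 Ω
I = V/|Z| = 1.334 mA
V_C = I·|Z_C| = 0.001334 × 6212 = 8.288 V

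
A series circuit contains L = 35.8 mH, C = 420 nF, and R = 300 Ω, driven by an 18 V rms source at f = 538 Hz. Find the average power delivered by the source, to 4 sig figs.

ω = 2πf = 3380 rad/s
X_L = ωL = 121.0 Ω
X_C = 1/(ωC) = 704.4 Ω
Net reactance X = X_L − X_C = -583.3 Ω
Z = 300.0 − j583.3 Ω
|Z| = √(300.0² + 583.3²) = 656.0 Ω
∠Z = arctan(-583.3/300.0) = -62.78°
I = V/|Z| = 27.44 mA
P = VI cos φ = 18 × 0.02744 × cos(-62.78°) = 225.9 mW

225.9 mW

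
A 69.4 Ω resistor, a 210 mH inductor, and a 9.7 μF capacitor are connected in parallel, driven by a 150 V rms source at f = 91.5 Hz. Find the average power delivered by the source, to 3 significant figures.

ω = 2πf = 574.9 rad/s
X_L = ωL = 121 Ω
X_C = 1/(ωC) = 179 Ω
Parallel: admittances add. Y = 1/R + 1/(jωL) + jωC
Y = (0.0144 − j0.00271) S
|Y| = 0.0147 S → |Z| = 1/|Y| = 68.2 Ω, ∠Z = −∠Y = 10.6°
I = V/|Z| = 2.20 A
P = VI cos φ = 150 × 2.20 × cos(10.6°) = 324 W

324 W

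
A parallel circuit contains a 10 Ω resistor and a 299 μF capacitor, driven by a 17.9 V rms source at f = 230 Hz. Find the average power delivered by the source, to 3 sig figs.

ω = 2πf = 1445 rad/s
X_C = 1/(ωC) = 2.31 Ω
Parallel: admittances add. Y = 1/R + jωC
Y = (0.100 + j0.432) S
|Y| = 0.444 S → |Z| = 1/|Y| = 2.25 Ω, ∠Z = −∠Y = -77.0°
I = V/|Z| = 7.94 A
P = VI cos φ = 17.9 × 7.94 × cos(-77.0°) = 32.0 W

32.0 W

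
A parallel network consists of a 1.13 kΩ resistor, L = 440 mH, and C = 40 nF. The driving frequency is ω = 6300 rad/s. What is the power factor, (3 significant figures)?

0.993

X_L = ωL = 2770 Ω
X_C = 1/(ωC) = 3970 Ω
Parallel: admittances add. Y = 1/R + 1/(jωL) + jωC
Y = (0.000885 − j0.000109) S
|Y| = 0.000892 S → |Z| = 1/|Y| = 1120 Ω, ∠Z = −∠Y = 7.01°
cos φ = cos(7.01°) = 0.993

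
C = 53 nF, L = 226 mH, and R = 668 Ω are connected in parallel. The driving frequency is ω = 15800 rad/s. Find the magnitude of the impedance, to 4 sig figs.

X_L = ωL = 3571 Ω
X_C = 1/(ωC) = 1194 Ω
Parallel: admittances add. Y = 1/R + 1/(jωL) + jωC
Y = (0.001497 + j0.0005574) S
|Y| = 0.001597 S → |Z| = 1/|Y| = 626.0 Ω, ∠Z = −∠Y = -20.42°

626.0 Ω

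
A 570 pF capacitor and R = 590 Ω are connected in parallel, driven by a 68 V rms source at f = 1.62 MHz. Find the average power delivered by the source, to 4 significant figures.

ω = 2πf = 1.018e+07 rad/s
X_C = 1/(ωC) = 172.4 Ω
Parallel: admittances add. Y = 1/R + jωC
Y = (0.001695 + j0.005802) S
|Y| = 0.006044 S → |Z| = 1/|Y| = 165.4 Ω, ∠Z = −∠Y = -73.72°
I = V/|Z| = 411.0 mA
P = VI cos φ = 68 × 0.4110 × cos(-73.72°) = 7.837 W

7.837 W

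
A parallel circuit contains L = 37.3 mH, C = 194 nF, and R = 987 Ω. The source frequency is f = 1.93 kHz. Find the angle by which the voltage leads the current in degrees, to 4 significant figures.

-7.963°

ω = 2πf = 12130 rad/s
X_L = ωL = 452.3 Ω
X_C = 1/(ωC) = 425.1 Ω
Parallel: admittances add. Y = 1/R + 1/(jωL) + jωC
Y = (0.001013 + j0.0001417) S
|Y| = 0.001023 S → |Z| = 1/|Y| = 977.5 Ω, ∠Z = −∠Y = -7.963°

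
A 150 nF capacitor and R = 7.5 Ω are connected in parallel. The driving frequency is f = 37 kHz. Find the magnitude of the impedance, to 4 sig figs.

7.256 Ω

ω = 2πf = 232500 rad/s
X_C = 1/(ωC) = 28.68 Ω
Parallel: admittances add. Y = 1/R + jωC
Y = (0.1333 + j0.03487) S
|Y| = 0.1378 S → |Z| = 1/|Y| = 7.256 Ω, ∠Z = −∠Y = -14.66°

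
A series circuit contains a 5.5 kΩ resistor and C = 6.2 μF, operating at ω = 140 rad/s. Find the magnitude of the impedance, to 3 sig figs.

X_C = 1/(ωC) = 1150 Ω
Z = 5500 − j1150 Ω
|Z| = √(5500² + 1150²) = 5620 Ω

5620 Ω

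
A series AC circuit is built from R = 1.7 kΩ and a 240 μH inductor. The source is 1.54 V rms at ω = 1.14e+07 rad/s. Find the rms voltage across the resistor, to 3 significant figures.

0.813 V

X_L = ωL = 2740 Ω
Z = 1700 + j2740 Ω
|Z| = √(1700² + 2740²) = 3220 Ω
I = V/|Z| = 478 μA
V_R = I·|Z_R| = 0.000478 × 1700 = 0.813 V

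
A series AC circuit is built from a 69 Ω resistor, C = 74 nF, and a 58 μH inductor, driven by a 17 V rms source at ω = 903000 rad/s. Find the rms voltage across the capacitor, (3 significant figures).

X_L = ωL = 52.4 Ω
X_C = 1/(ωC) = 15.0 Ω
Net reactance X = X_L − X_C = 37.4 Ω
Z = 69.0 + j37.4 Ω
|Z| = √(69.0² + 37.4²) = 78.5 Ω
I = V/|Z| = 217 mA
V_C = I·|Z_C| = 0.217 × 15.0 = 3.24 V

3.24 V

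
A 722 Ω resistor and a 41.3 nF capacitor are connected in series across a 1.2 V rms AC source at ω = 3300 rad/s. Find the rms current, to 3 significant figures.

163 μA

X_C = 1/(ωC) = 7340 Ω
Z = 722 − j7340 Ω
|Z| = √(722² + 7340²) = 7370 Ω
I = V/|Z| = 1.2/7370 = 163 μA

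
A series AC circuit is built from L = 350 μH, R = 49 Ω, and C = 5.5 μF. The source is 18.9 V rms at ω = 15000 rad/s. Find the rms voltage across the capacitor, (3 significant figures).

X_L = ωL = 5.25 Ω
X_C = 1/(ωC) = 12.1 Ω
Net reactance X = X_L − X_C = -6.87 Ω
Z = 49.0 − j6.87 Ω
|Z| = √(49.0² + 6.87²) = 49.5 Ω
I = V/|Z| = 382 mA
V_C = I·|Z_C| = 0.382 × 12.1 = 4.63 V

4.63 V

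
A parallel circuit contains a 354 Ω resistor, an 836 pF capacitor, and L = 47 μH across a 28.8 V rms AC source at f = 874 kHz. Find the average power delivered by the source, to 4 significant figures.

2.343 W

ω = 2πf = 5.492e+06 rad/s
X_L = ωL = 258.1 Ω
X_C = 1/(ωC) = 217.8 Ω
Parallel: admittances add. Y = 1/R + 1/(jωL) + jωC
Y = (0.002825 + j0.0007164) S
|Y| = 0.002914 S → |Z| = 1/|Y| = 343.1 Ω, ∠Z = −∠Y = -14.23°
I = V/|Z| = 83.93 mA
P = VI cos φ = 28.8 × 0.08393 × cos(-14.23°) = 2.343 W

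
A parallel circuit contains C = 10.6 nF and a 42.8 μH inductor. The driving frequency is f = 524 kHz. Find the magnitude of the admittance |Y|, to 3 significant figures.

27.8 mS

ω = 2πf = 3.292e+06 rad/s
X_L = ωL = 141 Ω
X_C = 1/(ωC) = 28.7 Ω
Parallel: admittances add. Y = 1/(jωL) + jωC
Y = (0 + j0.0278) S
|Y| = 0.0278 S → |Z| = 1/|Y| = 36.0 Ω, ∠Z = −∠Y = -90.0°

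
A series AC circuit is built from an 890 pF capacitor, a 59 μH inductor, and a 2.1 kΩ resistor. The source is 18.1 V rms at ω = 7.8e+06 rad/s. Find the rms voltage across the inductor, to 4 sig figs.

X_L = ωL = 460.2 Ω
X_C = 1/(ωC) = 144.1 Ω
Net reactance X = X_L − X_C = 316.1 Ω
Z = 2100 + j316.1 Ω
|Z| = √(2100² + 316.1²) = 2124 Ω
I = V/|Z| = 8.523 mA
V_L = I·|Z_L| = 0.008523 × 460.2 = 3.922 V

3.922 V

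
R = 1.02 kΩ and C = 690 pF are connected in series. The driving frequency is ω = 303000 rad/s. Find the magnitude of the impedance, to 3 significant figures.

X_C = 1/(ωC) = 4780 Ω
Z = 1020 − j4780 Ω
|Z| = √(1020² + 4780²) = 4890 Ω

4890 Ω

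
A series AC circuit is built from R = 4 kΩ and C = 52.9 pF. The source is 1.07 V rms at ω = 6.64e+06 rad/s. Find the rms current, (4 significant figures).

X_C = 1/(ωC) = 2847 Ω
Z = 4000 − j2847 Ω
|Z| = √(4000² + 2847²) = 4910 Ω
I = V/|Z| = 1.07/4910 = 217.9 μA

217.9 μA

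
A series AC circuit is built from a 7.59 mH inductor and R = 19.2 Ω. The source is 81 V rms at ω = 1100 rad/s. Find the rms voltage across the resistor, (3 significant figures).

74.3 V

X_L = ωL = 8.35 Ω
Z = 19.2 + j8.35 Ω
|Z| = √(19.2² + 8.35²) = 20.9 Ω
I = V/|Z| = 3.87 A
V_R = I·|Z_R| = 3.87 × 19.2 = 74.3 V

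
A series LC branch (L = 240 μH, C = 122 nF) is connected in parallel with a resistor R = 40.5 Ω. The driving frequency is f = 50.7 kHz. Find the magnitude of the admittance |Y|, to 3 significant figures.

ω = 2πf = 318600 rad/s
X_L = ωL = 76.5 Ω
X_C = 1/(ωC) = 25.7 Ω
Branch 1: Z₁ = R = 40.5 Ω
Branch 2 (series LC): Z₂ = j(X_L − X_C) = j50.7 Ω
Parallel: Z = Z₁Z₂/(Z₁+Z₂), |Z| = 31.6 Ω, ∠Z = 38.6°
|Y| = 1/|Z| = 31.6 mS

31.6 mS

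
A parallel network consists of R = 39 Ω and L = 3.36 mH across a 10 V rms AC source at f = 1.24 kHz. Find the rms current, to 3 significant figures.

460 mA

ω = 2πf = 7791 rad/s
X_L = ωL = 26.2 Ω
Parallel: admittances add. Y = 1/R + 1/(jωL)
Y = (0.0256 − j0.0382) S
|Y| = 0.0460 S → |Z| = 1/|Y| = 21.7 Ω, ∠Z = −∠Y = 56.1°
I = V/|Z| = 10/21.7 = 460 mA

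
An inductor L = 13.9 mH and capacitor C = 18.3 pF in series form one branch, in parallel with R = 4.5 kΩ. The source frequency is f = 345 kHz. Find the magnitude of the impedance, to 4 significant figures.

3321 Ω

ω = 2πf = 2.168e+06 rad/s
X_L = ωL = 30130 Ω
X_C = 1/(ωC) = 25210 Ω
Branch 1: Z₁ = R = 4500 Ω
Branch 2 (series LC): Z₂ = j(X_L − X_C) = j4922 Ω
Parallel: Z = Z₁Z₂/(Z₁+Z₂), |Z| = 3321 Ω, ∠Z = 42.43°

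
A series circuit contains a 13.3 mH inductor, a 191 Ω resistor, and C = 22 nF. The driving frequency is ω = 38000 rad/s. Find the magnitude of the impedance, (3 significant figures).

X_L = ωL = 505 Ω
X_C = 1/(ωC) = 1200 Ω
Net reactance X = X_L − X_C = -691 Ω
Z = 191 − j691 Ω
|Z| = √(191² + 691²) = 717 Ω

717 Ω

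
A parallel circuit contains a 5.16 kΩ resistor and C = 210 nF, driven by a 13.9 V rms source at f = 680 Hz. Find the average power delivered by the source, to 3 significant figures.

ω = 2πf = 4273 rad/s
X_C = 1/(ωC) = 1110 Ω
Parallel: admittances add. Y = 1/R + jωC
Y = (0.000194 + j0.000897) S
|Y| = 0.000918 S → |Z| = 1/|Y| = 1090 Ω, ∠Z = −∠Y = -77.8°
I = V/|Z| = 12.8 mA
P = VI cos φ = 13.9 × 0.0128 × cos(-77.8°) = 37.4 mW

37.4 mW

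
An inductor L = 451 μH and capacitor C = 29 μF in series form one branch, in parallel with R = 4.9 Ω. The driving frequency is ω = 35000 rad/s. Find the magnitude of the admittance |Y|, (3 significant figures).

X_L = ωL = 15.8 Ω
X_C = 1/(ωC) = 0.985 Ω
Branch 1: Z₁ = R = 4.90 Ω
Branch 2 (series LC): Z₂ = j(X_L − X_C) = j14.8 Ω
Parallel: Z = Z₁Z₂/(Z₁+Z₂), |Z| = 4.65 Ω, ∠Z = 18.3°
|Y| = 1/|Z| = 215 mS

215 mS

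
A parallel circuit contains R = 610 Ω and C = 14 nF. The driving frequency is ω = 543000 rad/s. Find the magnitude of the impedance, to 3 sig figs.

129 Ω

X_C = 1/(ωC) = 132 Ω
Parallel: admittances add. Y = 1/R + jωC
Y = (0.00164 + j0.00760) S
|Y| = 0.00778 S → |Z| = 1/|Y| = 129 Ω, ∠Z = −∠Y = -77.8°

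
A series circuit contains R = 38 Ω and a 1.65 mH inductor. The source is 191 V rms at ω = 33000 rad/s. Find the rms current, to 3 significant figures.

2.88 A

X_L = ωL = 54.5 Ω
Z = 38.0 + j54.5 Ω
|Z| = √(38.0² + 54.5²) = 66.4 Ω
I = V/|Z| = 191/66.4 = 2.88 A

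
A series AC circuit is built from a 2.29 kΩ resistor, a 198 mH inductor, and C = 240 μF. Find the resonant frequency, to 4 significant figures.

23.09 Hz

ω₀ = 1/√(LC) = 1/√(0.198 × 0.00024) = 145.1 rad/s
f₀ = ω₀/(2π) = 23.09 Hz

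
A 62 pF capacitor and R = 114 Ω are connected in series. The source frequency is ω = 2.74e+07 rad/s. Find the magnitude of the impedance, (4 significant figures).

X_C = 1/(ωC) = 588.7 Ω
Z = 114.0 − j588.7 Ω
|Z| = √(114.0² + 588.7²) = 599.6 Ω

599.6 Ω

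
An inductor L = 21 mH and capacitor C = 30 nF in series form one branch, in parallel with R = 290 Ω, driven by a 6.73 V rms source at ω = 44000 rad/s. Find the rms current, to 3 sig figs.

46.6 mA

X_L = ωL = 924 Ω
X_C = 1/(ωC) = 758 Ω
Branch 1: Z₁ = R = 290 Ω
Branch 2 (series LC): Z₂ = j(X_L − X_C) = j166 Ω
Parallel: Z = Z₁Z₂/(Z₁+Z₂), |Z| = 144 Ω, ∠Z = 60.1°
I = V/|Z| = 6.73/144 = 46.6 mA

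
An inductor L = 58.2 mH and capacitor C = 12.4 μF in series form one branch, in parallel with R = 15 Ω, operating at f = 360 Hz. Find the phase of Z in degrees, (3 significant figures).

8.88°

ω = 2πf = 2262 rad/s
X_L = ωL = 132 Ω
X_C = 1/(ωC) = 35.7 Ω
Branch 1: Z₁ = R = 15.0 Ω
Branch 2 (series LC): Z₂ = j(X_L − X_C) = j96.0 Ω
Parallel: Z = Z₁Z₂/(Z₁+Z₂), |Z| = 14.8 Ω, ∠Z = 8.88°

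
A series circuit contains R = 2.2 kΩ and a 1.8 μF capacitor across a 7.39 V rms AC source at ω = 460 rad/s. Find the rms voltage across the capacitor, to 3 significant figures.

3.56 V

X_C = 1/(ωC) = 1210 Ω
Z = 2200 − j1210 Ω
|Z| = √(2200² + 1210²) = 2510 Ω
I = V/|Z| = 2.94 mA
V_C = I·|Z_C| = 0.00294 × 1210 = 3.56 V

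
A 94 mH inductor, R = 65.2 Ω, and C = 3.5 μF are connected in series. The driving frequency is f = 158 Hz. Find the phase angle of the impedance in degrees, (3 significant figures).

ω = 2πf = 992.7 rad/s
X_L = ωL = 93.3 Ω
X_C = 1/(ωC) = 288 Ω
Net reactance X = X_L − X_C = -194 Ω
Z = 65.2 − j194 Ω
|Z| = √(65.2² + 194²) = 205 Ω
∠Z = arctan(-194/65.2) = -71.5°

-71.5°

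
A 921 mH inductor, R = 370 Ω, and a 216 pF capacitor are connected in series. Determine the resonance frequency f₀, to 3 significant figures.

11.3 kHz

ω₀ = 1/√(LC) = 1/√(0.921 × 2.16e-10) = 70900 rad/s
f₀ = ω₀/(2π) = 11.3 kHz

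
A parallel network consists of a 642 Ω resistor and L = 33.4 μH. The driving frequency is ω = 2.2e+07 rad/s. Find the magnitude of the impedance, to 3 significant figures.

483 Ω

X_L = ωL = 735 Ω
Parallel: admittances add. Y = 1/R + 1/(jωL)
Y = (0.00156 − j0.00136) S
|Y| = 0.00207 S → |Z| = 1/|Y| = 483 Ω, ∠Z = −∠Y = 41.1°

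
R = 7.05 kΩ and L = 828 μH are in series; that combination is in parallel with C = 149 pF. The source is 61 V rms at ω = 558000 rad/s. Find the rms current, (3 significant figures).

9.72 mA

X_L = ωL = 462 Ω
X_C = 1/(ωC) = 12000 Ω
Branch 1 (R+jX_L): Z₁ = 7050 + j462 Ω, |Z₁| = 7070 Ω
Branch 2 (−jX_C): Z₂ = −j12000 Ω
Parallel: Z = Z₁Z₂/(Z₁+Z₂), |Z| = 6270 Ω, ∠Z = -27.6°
I = V/|Z| = 61/6270 = 9.72 mA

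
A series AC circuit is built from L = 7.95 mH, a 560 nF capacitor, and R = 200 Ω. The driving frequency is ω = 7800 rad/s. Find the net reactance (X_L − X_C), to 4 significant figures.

X_L = ωL = 62.01 Ω
X_C = 1/(ωC) = 228.9 Ω
X = 62.01 − 228.9 = -166.9 Ω

-166.9 Ω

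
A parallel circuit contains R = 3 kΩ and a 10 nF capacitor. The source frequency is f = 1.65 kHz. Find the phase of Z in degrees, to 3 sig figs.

ω = 2πf = 10370 rad/s
X_C = 1/(ωC) = 9650 Ω
Parallel: admittances add. Y = 1/R + jωC
Y = (0.000333 + j0.000104) S
|Y| = 0.000349 S → |Z| = 1/|Y| = 2860 Ω, ∠Z = −∠Y = -17.3°

-17.3°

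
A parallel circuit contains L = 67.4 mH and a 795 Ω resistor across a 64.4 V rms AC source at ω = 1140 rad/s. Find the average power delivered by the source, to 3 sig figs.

5.22 W

X_L = ωL = 76.8 Ω
Parallel: admittances add. Y = 1/R + 1/(jωL)
Y = (0.00126 − j0.0130) S
|Y| = 0.0131 S → |Z| = 1/|Y| = 76.5 Ω, ∠Z = −∠Y = 84.5°
I = V/|Z| = 842 mA
P = VI cos φ = 64.4 × 0.842 × cos(84.5°) = 5.22 W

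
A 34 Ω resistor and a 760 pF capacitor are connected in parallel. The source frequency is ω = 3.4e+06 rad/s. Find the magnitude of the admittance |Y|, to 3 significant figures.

X_C = 1/(ωC) = 387 Ω
Parallel: admittances add. Y = 1/R + jωC
Y = (0.0294 + j0.00258) S
|Y| = 0.0295 S → |Z| = 1/|Y| = 33.9 Ω, ∠Z = −∠Y = -5.02°

29.5 mS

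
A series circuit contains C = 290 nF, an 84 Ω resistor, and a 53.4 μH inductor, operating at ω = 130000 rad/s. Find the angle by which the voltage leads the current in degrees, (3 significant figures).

-13.1°

X_L = ωL = 6.94 Ω
X_C = 1/(ωC) = 26.5 Ω
Net reactance X = X_L − X_C = -19.6 Ω
Z = 84.0 − j19.6 Ω
|Z| = √(84.0² + 19.6²) = 86.3 Ω
∠Z = arctan(-19.6/84.0) = -13.1°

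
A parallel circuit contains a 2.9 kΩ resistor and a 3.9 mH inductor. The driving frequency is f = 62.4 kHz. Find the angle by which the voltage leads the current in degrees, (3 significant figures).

ω = 2πf = 392100 rad/s
X_L = ωL = 1530 Ω
Parallel: admittances add. Y = 1/R + 1/(jωL)
Y = (0.000345 − j0.000654) S
|Y| = 0.000739 S → |Z| = 1/|Y| = 1350 Ω, ∠Z = −∠Y = 62.2°

62.2°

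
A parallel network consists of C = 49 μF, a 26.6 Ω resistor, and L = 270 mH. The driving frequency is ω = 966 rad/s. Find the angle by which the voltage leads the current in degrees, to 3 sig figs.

-49.2°

X_L = ωL = 261 Ω
X_C = 1/(ωC) = 21.1 Ω
Parallel: admittances add. Y = 1/R + 1/(jωL) + jωC
Y = (0.0376 + j0.0435) S
|Y| = 0.0575 S → |Z| = 1/|Y| = 17.4 Ω, ∠Z = −∠Y = -49.2°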